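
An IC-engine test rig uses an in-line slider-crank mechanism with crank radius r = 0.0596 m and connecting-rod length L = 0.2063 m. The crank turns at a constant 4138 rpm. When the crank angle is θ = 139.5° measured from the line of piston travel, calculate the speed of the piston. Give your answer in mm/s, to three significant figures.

13000

ω = 2π·4138/60 = 433.3 rad/s
For an in-line slider-crank, x = r cosθ + √(L² − r² sin²θ), so v = −rω sinθ·[1 + r cosθ/√(L² − r² sin²θ)].
With r = 0.0596 m, L = 0.2063 m, θ = 139.5°: √(L² − r² sin²θ) = 0.20264 m.
v = −0.0596·433.3·0.64945·[1 + 0.0596·-0.76041/0.20264] = -13.022 m/s.
|v| = 13.022 m/s = 13022 mm/s.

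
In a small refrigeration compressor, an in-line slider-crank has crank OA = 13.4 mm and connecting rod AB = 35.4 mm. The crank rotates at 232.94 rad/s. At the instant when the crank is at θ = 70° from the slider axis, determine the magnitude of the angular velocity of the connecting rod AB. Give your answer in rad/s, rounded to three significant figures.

32.3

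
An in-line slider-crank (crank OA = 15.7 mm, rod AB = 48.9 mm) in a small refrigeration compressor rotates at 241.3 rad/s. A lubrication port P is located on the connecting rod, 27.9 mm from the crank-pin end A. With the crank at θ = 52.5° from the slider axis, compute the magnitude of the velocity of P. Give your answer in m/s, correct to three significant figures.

3.50

ω = 241.3 rad/s.  Crank-pin speed |V_A| = rω = 3.7884 m/s, perpendicular to OA.
Rod angle: sinφ = −(r/L) sinθ ⇒ φ = -14.757°; ω_rod = −rω cosθ/√(L²−r²sin²θ) = -48.771 rad/s.
V_P = V_A + ω_rod × AP, with AP = 0.0279 m along the rod.
Components: V_Px = −rω sinθ − a·ω_rod·sinφ = -3.3521 m/s;  V_Py = rω cosθ + a·ω_rod·cosφ = +0.99041 m/s.
|V_P| = √(V_Px² + V_Py²) = 3.4954 m/s.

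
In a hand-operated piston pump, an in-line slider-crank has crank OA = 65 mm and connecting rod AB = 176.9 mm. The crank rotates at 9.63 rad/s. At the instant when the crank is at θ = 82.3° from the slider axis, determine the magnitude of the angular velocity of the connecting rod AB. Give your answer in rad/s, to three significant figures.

0.509

ω = 9.63 rad/s
The rod makes angle φ with the slider axis where L sinφ = r sinθ; differentiating, L cosφ·φ̇ = r ω cosθ.
L cosφ = √(L² − r² sin²θ) = 0.16476 m.
|ω_rod| = r ω |cosθ| / √(L² − r² sin²θ) = 0.065·9.63·0.13399/0.16476 = 0.50905 rad/s.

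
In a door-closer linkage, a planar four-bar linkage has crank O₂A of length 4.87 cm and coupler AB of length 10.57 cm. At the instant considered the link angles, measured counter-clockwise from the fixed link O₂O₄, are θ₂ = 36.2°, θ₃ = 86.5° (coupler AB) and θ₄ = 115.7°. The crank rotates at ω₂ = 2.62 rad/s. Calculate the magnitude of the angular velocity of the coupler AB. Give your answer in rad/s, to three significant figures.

2.43

ω₂ = 2.62 rad/s
Differentiating the loop-closure r₂e^{iθ₂}+r₃e^{iθ₃}=r₁+r₄e^{iθ₄} gives r₂ω₂e^{iθ₂}+r₃ω₃e^{iθ₃}=r₄ω₄e^{iθ₄}.
Eliminating the other unknown: ω₃ = r₂ω₂ sin(θ₄−θ₂) / [r₃ sin(θ₃−θ₄)].
Numerator sine = +0.98325; denominator sine = -0.48786.
Result = 0.0487·2.62·(+0.98325) / (0.1057·(-0.48786)) = -2.4329 rad/s; magnitude 2.4329 rad/s.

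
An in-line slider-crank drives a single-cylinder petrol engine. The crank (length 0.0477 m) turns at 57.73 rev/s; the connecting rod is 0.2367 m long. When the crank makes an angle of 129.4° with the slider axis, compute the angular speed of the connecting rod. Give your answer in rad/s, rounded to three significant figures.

47.0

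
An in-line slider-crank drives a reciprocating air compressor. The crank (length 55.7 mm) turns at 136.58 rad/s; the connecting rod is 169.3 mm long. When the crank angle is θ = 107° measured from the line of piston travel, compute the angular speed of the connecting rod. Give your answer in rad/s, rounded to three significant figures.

ω = 136.6 rad/s
The rod makes angle φ with the slider axis where L sinφ = r sinθ; differentiating, L cosφ·φ̇ = r ω cosθ.
L cosφ = √(L² − r² sin²θ) = 0.1607 m.
|ω_rod| = r ω |cosθ| / √(L² − r² sin²θ) = 0.0557·136.6·0.29237/0.1607 = 13.841 rad/s.

13.8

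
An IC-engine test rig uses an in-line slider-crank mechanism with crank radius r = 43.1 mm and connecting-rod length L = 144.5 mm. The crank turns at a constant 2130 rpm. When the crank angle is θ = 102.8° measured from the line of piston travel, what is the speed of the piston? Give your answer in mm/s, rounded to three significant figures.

8730

ω = 2π·2130/60 = 223.1 rad/s
For an in-line slider-crank, x = r cosθ + √(L² − r² sin²θ), so v = −rω sinθ·[1 + r cosθ/√(L² − r² sin²θ)].
With r = 0.0431 m, L = 0.1445 m, θ = 102.8°: √(L² − r² sin²θ) = 0.13825 m.
v = −0.0431·223.1·0.97515·[1 + 0.0431·-0.22155/0.13825] = -8.7272 m/s.
|v| = 8.7272 m/s = 8727.2 mm/s.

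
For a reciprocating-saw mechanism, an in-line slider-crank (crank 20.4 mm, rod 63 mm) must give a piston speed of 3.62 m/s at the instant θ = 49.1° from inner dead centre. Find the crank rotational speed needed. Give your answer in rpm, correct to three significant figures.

1840

For an in-line slider-crank, |v_piston| = rω|sinθ|·[1 + r cosθ/√(L² − r² sin²θ)].
With r = 0.0204 m, L = 0.063 m, θ = 49.1°: the bracketed kinematic factor |dx/dθ| = 0.018791 m.
ω = v/|dx/dθ| = 3.62/0.018791 = 192.64 rad/s.
N = 60ω/(2π) = 1839.6 rpm.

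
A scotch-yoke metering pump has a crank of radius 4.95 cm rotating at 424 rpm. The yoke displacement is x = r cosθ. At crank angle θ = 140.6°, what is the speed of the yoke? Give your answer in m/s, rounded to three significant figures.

ω = 44.4 rad/s (from 424 rpm).
x = r cosθ ⇒ ẋ = −rω sinθ.
|v| = rω|sinθ| = 0.0495·44.4·|sin 140.6°| = 1.395 m/s.

1.40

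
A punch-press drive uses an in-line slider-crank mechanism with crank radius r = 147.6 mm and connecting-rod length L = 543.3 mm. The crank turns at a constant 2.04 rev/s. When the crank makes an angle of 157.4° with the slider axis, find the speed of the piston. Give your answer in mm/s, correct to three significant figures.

544

ω = 2π·2.04 = 12.82 rad/s
For an in-line slider-crank, x = r cosθ + √(L² − r² sin²θ), so v = −rω sinθ·[1 + r cosθ/√(L² − r² sin²θ)].
With r = 0.1476 m, L = 0.5433 m, θ = 157.4°: √(L² − r² sin²θ) = 0.54033 m.
v = −0.1476·12.82·0.38430·[1 + 0.1476·-0.92321/0.54033] = -0.54369 m/s.
|v| = 0.54369 m/s = 543.69 mm/s.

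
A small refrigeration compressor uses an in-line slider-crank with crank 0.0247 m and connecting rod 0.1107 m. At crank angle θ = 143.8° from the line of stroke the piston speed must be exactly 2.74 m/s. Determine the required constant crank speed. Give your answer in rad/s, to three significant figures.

230

For an in-line slider-crank, |v_piston| = rω|sinθ|·[1 + r cosθ/√(L² − r² sin²θ)].
With r = 0.0247 m, L = 0.1107 m, θ = 143.8°: the bracketed kinematic factor |dx/dθ| = 0.011938 m.
ω = v/|dx/dθ| = 2.74/0.011938 = 229.51 rad/s.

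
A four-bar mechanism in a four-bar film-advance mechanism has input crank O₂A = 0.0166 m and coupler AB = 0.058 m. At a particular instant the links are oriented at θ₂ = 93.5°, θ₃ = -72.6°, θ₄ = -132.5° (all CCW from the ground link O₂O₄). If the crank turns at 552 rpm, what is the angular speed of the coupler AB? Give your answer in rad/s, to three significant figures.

13.8

ω₂ = 57.81 rad/s (from 552 rpm).
Differentiating the loop-closure r₂e^{iθ₂}+r₃e^{iθ₃}=r₁+r₄e^{iθ₄} gives r₂ω₂e^{iθ₂}+r₃ω₃e^{iθ₃}=r₄ω₄e^{iθ₄}.
Eliminating the other unknown: ω₃ = r₂ω₂ sin(θ₄−θ₂) / [r₃ sin(θ₃−θ₄)].
Numerator sine = +0.71934; denominator sine = +0.86515.
Result = 0.0166·57.81·(+0.71934) / (0.058·(+0.86515)) = +13.756 rad/s; magnitude 13.756 rad/s.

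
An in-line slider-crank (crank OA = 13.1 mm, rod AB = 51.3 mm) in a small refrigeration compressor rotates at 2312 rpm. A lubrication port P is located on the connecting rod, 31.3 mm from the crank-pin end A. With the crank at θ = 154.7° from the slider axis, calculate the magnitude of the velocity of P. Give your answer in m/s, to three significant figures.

1.61

ω = 242.1 rad/s.  Crank-pin speed |V_A| = rω = 3.1717 m/s, perpendicular to OA.
Rod angle: sinφ = −(r/L) sinθ ⇒ φ = -6.265°; ω_rod = −rω cosθ/√(L²−r²sin²θ) = +56.232 rad/s.
V_P = V_A + ω_rod × AP, with AP = 0.0313 m along the rod.
Components: V_Px = −rω sinθ − a·ω_rod·sinφ = -1.1634 m/s;  V_Py = rω cosθ + a·ω_rod·cosφ = -1.1179 m/s.
|V_P| = √(V_Px² + V_Py²) = 1.6134 m/s.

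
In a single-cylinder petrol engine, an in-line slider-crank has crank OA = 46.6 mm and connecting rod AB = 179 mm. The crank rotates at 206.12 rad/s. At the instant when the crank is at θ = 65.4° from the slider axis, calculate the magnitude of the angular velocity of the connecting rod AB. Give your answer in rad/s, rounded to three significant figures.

ω = 206.1 rad/s
The rod makes angle φ with the slider axis where L sinφ = r sinθ; differentiating, L cosφ·φ̇ = r ω cosθ.
L cosφ = √(L² − r² sin²θ) = 0.17391 m.
|ω_rod| = r ω |cosθ| / √(L² − r² sin²θ) = 0.0466·206.1·0.41628/0.17391 = 22.991 rad/s.

23.0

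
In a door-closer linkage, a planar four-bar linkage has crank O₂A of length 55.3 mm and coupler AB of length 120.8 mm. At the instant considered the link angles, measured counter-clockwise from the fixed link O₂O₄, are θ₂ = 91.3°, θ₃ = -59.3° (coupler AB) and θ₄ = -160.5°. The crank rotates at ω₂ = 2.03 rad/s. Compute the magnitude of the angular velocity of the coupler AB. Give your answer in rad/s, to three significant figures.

0.900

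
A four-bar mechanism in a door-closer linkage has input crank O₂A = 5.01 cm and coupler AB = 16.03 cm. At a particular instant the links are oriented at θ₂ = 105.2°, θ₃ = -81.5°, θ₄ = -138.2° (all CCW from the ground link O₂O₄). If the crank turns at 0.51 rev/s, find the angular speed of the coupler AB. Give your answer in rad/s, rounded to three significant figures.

1.07

ω₂ = 3.204 rad/s (from 0.51 rev/s).
Differentiating the loop-closure r₂e^{iθ₂}+r₃e^{iθ₃}=r₁+r₄e^{iθ₄} gives r₂ω₂e^{iθ₂}+r₃ω₃e^{iθ₃}=r₄ω₄e^{iθ₄}.
Eliminating the other unknown: ω₃ = r₂ω₂ sin(θ₄−θ₂) / [r₃ sin(θ₃−θ₄)].
Numerator sine = +0.89415; denominator sine = +0.83581.
Result = 0.0501·3.204·(+0.89415) / (0.1603·(+0.83581)) = +1.0714 rad/s; magnitude 1.0714 rad/s.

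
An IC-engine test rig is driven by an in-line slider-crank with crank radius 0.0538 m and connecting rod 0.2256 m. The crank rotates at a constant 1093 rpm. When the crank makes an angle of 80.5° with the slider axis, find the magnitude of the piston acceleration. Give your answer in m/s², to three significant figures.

ω = 2π·1093/60 = 114.5 rad/s
x(θ) = r cosθ + √(L² − r² sin²θ); with ω constant, a = ω²·d²x/dθ².
d²x/dθ² = −r cosθ − r²(cos2θ)/√u − r⁴ sin²2θ/(4u^{3/2}),  u = L² − r² sin²θ = 0.0480798 m².
Substituting r = 0.0538 m, L = 0.2256 m, θ = 80.5°: d²x/dθ² = +0.0035805 m.
a = ω²·d²x/dθ² = (114.5)²·(+0.0035805) = +46.907 m/s²;  |a| = 46.907 m/s².

46.9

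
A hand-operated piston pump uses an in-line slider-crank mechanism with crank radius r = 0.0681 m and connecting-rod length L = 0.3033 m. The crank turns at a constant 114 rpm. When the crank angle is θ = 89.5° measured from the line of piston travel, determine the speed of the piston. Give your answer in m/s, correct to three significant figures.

ω = 2π·114/60 = 11.94 rad/s
For an in-line slider-crank, x = r cosθ + √(L² − r² sin²θ), so v = −rω sinθ·[1 + r cosθ/√(L² − r² sin²θ)].
With r = 0.0681 m, L = 0.3033 m, θ = 89.5°: √(L² − r² sin²θ) = 0.29556 m.
v = −0.0681·11.94·0.99996·[1 + 0.0681·0.00873/0.29556] = -0.81458 m/s.
|v| = 0.81458 m/s.

0.815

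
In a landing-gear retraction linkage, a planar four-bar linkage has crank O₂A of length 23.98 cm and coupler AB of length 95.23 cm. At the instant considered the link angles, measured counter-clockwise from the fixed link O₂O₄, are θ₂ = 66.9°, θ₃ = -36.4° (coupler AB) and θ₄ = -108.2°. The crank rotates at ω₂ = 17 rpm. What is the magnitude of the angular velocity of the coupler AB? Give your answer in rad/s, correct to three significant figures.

0.0403

ω₂ = 1.78 rad/s (from 17 rpm).
Differentiating the loop-closure r₂e^{iθ₂}+r₃e^{iθ₃}=r₁+r₄e^{iθ₄} gives r₂ω₂e^{iθ₂}+r₃ω₃e^{iθ₃}=r₄ω₄e^{iθ₄}.
Eliminating the other unknown: ω₃ = r₂ω₂ sin(θ₄−θ₂) / [r₃ sin(θ₃−θ₄)].
Numerator sine = -0.08542; denominator sine = +0.94997.
Result = 0.2398·1.78·(-0.08542) / (0.9523·(+0.94997)) = -0.040308 rad/s; magnitude 0.040308 rad/s.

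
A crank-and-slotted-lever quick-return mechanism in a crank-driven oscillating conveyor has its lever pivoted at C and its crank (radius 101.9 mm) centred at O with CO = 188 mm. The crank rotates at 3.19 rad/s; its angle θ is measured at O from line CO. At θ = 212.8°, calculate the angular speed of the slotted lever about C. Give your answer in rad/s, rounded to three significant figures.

1.35

ω = 3.19 rad/s
Crank pin A relative to C: A = (d + r cosθ, r sinθ); lever angle φ = atan2(r sinθ, d + r cosθ).
Differentiating tanφ: φ̇ = rω(d cosθ + r)/(d² + r² + 2dr cosθ).
d² + r² + 2dr cosθ = |CA|² = 0.0135218 m²;  d cosθ + r = -0.056127 m.
|ω_lever| = |0.1019·3.19·-0.056127| / 0.0135218 = 1.3493 rad/s.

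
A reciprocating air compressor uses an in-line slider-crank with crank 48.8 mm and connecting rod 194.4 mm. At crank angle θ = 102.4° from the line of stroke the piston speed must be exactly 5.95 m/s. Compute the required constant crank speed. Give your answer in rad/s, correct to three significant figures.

132

For an in-line slider-crank, |v_piston| = rω|sinθ|·[1 + r cosθ/√(L² − r² sin²θ)].
With r = 0.0488 m, L = 0.1944 m, θ = 102.4°: the bracketed kinematic factor |dx/dθ| = 0.045012 m.
ω = v/|dx/dθ| = 5.95/0.045012 = 132.19 rad/s.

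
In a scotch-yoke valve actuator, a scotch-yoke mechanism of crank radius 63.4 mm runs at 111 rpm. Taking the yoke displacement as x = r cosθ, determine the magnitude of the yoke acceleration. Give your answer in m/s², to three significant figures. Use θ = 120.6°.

ω = 11.62 rad/s (from 111 rpm).
x = r cosθ ⇒ ẍ = −rω² cosθ (ω constant).
|a| = rω²|cosθ| = 0.0634·(11.62)²·|cos 120.6°| = 4.3606 m/s².

4.36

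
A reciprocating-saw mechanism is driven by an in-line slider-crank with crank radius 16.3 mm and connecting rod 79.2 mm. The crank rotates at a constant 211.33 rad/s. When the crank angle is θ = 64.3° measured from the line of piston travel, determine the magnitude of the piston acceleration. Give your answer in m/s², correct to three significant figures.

222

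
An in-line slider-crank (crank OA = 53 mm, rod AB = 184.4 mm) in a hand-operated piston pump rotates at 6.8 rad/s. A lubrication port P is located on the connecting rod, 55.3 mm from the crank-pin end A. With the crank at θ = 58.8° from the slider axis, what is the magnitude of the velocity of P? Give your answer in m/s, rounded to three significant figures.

0.348

ω = 6.8 rad/s.  Crank-pin speed |V_A| = rω = 0.3604 m/s, perpendicular to OA.
Rod angle: sinφ = −(r/L) sinθ ⇒ φ = -14.232°; ω_rod = −rω cosθ/√(L²−r²sin²θ) = -1.0445 rad/s.
V_P = V_A + ω_rod × AP, with AP = 0.0553 m along the rod.
Components: V_Px = −rω sinθ − a·ω_rod·sinφ = -0.32247 m/s;  V_Py = rω cosθ + a·ω_rod·cosφ = +0.13071 m/s.
|V_P| = √(V_Px² + V_Py²) = 0.34796 m/s.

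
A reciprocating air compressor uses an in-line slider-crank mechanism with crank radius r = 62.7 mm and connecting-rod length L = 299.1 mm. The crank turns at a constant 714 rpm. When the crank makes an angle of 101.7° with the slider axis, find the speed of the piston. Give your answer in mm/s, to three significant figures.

4390

ω = 2π·714/60 = 74.77 rad/s
For an in-line slider-crank, x = r cosθ + √(L² − r² sin²θ), so v = −rω sinθ·[1 + r cosθ/√(L² − r² sin²θ)].
With r = 0.0627 m, L = 0.2991 m, θ = 101.7°: √(L² − r² sin²θ) = 0.29273 m.
v = −0.0627·74.77·0.97922·[1 + 0.0627·-0.20279/0.29273] = -4.3913 m/s.
|v| = 4.3913 m/s = 4391.3 mm/s.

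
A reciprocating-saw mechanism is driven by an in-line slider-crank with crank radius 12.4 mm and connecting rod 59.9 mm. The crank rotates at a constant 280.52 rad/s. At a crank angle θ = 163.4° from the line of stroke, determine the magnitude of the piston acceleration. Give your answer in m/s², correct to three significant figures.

ω = 280.5 rad/s
x(θ) = r cosθ + √(L² − r² sin²θ); with ω constant, a = ω²·d²x/dθ².
d²x/dθ² = −r cosθ − r²(cos2θ)/√u − r⁴ sin²2θ/(4u^{3/2}),  u = L² − r² sin²θ = 0.00357546 m².
Substituting r = 0.0124 m, L = 0.0599 m, θ = 163.4°: d²x/dθ² = +0.0097232 m.
a = ω²·d²x/dθ² = (280.5)²·(+0.0097232) = +765.13 m/s²;  |a| = 765.13 m/s².

765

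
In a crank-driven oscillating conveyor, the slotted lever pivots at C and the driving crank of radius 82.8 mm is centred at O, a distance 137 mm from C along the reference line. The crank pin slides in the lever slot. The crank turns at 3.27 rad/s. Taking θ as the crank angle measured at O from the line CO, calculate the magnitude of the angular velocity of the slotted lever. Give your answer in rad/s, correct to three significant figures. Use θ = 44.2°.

ω = 3.27 rad/s
Crank pin A relative to C: A = (d + r cosθ, r sinθ); lever angle φ = atan2(r sinθ, d + r cosθ).
Differentiating tanφ: φ̇ = rω(d cosθ + r)/(d² + r² + 2dr cosθ).
d² + r² + 2dr cosθ = |CA|² = 0.0418895 m²;  d cosθ + r = +0.18102 m.
|ω_lever| = |0.0828·3.27·+0.18102| / 0.0418895 = 1.17 rad/s.

1.17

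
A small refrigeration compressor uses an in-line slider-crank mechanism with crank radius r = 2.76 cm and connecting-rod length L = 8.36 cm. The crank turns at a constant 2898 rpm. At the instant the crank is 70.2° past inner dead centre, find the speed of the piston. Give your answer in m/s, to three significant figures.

ω = 2π·2898/60 = 303.5 rad/s
For an in-line slider-crank, x = r cosθ + √(L² − r² sin²θ), so v = −rω sinθ·[1 + r cosθ/√(L² − r² sin²θ)].
With r = 0.0276 m, L = 0.0836 m, θ = 70.2°: √(L² − r² sin²θ) = 0.079465 m.
v = −0.0276·303.5·0.94088·[1 + 0.0276·0.33874/0.079465] = -8.808 m/s.
|v| = 8.808 m/s.

8.81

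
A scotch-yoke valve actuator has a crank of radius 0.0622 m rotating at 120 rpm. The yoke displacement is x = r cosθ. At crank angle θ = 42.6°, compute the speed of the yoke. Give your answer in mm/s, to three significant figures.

529

ω = 12.57 rad/s (from 120 rpm).
x = r cosθ ⇒ ẋ = −rω sinθ.
|v| = rω|sinθ| = 0.0622·12.57·|sin 42.6°| = 0.52907 m/s = 529.07 mm/s.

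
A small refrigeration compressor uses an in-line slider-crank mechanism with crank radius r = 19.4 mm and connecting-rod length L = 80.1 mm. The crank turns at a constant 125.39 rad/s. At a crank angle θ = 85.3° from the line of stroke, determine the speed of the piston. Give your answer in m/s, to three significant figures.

2.47

ω = 125.4 rad/s
For an in-line slider-crank, x = r cosθ + √(L² − r² sin²θ), so v = −rω sinθ·[1 + r cosθ/√(L² − r² sin²θ)].
With r = 0.0194 m, L = 0.0801 m, θ = 85.3°: √(L² − r² sin²θ) = 0.077731 m.
v = −0.0194·125.4·0.99664·[1 + 0.0194·0.08194/0.077731] = -2.474 m/s.
|v| = 2.474 m/s.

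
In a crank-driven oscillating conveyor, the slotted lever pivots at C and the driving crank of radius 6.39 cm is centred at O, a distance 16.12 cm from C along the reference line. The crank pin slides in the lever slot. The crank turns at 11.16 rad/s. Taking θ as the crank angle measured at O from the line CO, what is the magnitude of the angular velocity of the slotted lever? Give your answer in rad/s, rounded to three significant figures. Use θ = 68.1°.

2.34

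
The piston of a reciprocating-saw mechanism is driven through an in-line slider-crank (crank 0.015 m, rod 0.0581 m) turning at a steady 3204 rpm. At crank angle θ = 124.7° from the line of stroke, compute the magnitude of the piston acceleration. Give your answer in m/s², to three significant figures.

1110

ω = 2π·3204/60 = 335.5 rad/s
x(θ) = r cosθ + √(L² − r² sin²θ); with ω constant, a = ω²·d²x/dθ².
d²x/dθ² = −r cosθ − r²(cos2θ)/√u − r⁴ sin²2θ/(4u^{3/2}),  u = L² − r² sin²θ = 0.00322353 m².
Substituting r = 0.015 m, L = 0.0581 m, θ = 124.7°: d²x/dθ² = +0.0098729 m.
a = ω²·d²x/dθ² = (335.5)²·(+0.0098729) = +1111.4 m/s²;  |a| = 1111.4 m/s².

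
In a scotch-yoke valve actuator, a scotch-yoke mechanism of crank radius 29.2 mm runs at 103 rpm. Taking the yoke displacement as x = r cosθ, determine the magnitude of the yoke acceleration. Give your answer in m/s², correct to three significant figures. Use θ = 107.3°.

ω = 10.79 rad/s (from 103 rpm).
x = r cosθ ⇒ ẍ = −rω² cosθ (ω constant).
|a| = rω²|cosθ| = 0.0292·(10.79)²·|cos 107.3°| = 1.0102 m/s².

1.01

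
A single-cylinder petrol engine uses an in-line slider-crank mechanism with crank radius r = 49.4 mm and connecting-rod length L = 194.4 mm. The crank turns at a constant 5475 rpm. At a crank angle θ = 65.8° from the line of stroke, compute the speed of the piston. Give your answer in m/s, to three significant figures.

ω = 2π·5475/60 = 573.3 rad/s
For an in-line slider-crank, x = r cosθ + √(L² − r² sin²θ), so v = −rω sinθ·[1 + r cosθ/√(L² − r² sin²θ)].
With r = 0.0494 m, L = 0.1944 m, θ = 65.8°: √(L² − r² sin²θ) = 0.18911 m.
v = −0.0494·573.3·0.91212·[1 + 0.0494·0.40992/0.18911] = -28.6 m/s.
|v| = 28.6 m/s.

28.6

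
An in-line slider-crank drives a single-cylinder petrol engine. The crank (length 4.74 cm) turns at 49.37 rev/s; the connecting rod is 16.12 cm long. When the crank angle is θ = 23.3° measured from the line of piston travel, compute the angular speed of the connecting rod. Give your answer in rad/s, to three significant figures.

84.3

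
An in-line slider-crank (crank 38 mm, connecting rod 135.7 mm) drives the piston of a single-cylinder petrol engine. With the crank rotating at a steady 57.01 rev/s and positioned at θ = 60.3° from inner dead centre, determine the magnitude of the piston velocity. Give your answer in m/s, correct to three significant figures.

13.5

ω = 2π·57 = 358.2 rad/s
For an in-line slider-crank, x = r cosθ + √(L² − r² sin²θ), so v = −rω sinθ·[1 + r cosθ/√(L² − r² sin²θ)].
With r = 0.038 m, L = 0.1357 m, θ = 60.3°: √(L² − r² sin²θ) = 0.13162 m.
v = −0.038·358.2·0.86863·[1 + 0.038·0.49546/0.13162] = -13.515 m/s.
|v| = 13.515 m/s.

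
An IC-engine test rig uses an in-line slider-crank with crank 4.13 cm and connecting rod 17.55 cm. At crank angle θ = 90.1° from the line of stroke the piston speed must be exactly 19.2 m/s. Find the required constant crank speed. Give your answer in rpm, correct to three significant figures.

4440

For an in-line slider-crank, |v_piston| = rω|sinθ|·[1 + r cosθ/√(L² − r² sin²θ)].
With r = 0.0413 m, L = 0.1755 m, θ = 90.1°: the bracketed kinematic factor |dx/dθ| = 0.041282 m.
ω = v/|dx/dθ| = 19.2/0.041282 = 465.09 rad/s.
N = 60ω/(2π) = 4441.3 rpm.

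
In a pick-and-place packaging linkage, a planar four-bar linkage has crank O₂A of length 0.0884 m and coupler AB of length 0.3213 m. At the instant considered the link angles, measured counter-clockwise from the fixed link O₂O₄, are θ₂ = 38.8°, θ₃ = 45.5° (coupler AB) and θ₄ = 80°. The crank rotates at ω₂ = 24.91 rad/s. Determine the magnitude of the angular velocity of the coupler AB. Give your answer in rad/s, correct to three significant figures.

ω₂ = 24.91 rad/s
Differentiating the loop-closure r₂e^{iθ₂}+r₃e^{iθ₃}=r₁+r₄e^{iθ₄} gives r₂ω₂e^{iθ₂}+r₃ω₃e^{iθ₃}=r₄ω₄e^{iθ₄}.
Eliminating the other unknown: ω₃ = r₂ω₂ sin(θ₄−θ₂) / [r₃ sin(θ₃−θ₄)].
Numerator sine = +0.65869; denominator sine = -0.56641.
Result = 0.0884·24.91·(+0.65869) / (0.3213·(-0.56641)) = -7.9702 rad/s; magnitude 7.9702 rad/s.

7.97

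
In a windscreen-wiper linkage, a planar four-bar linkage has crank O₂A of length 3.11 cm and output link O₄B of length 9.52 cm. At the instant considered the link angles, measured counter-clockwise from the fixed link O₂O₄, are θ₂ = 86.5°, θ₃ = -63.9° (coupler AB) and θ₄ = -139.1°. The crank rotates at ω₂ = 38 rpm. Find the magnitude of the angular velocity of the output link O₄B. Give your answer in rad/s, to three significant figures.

ω₂ = 3.979 rad/s (from 38 rpm).
Differentiating the loop-closure r₂e^{iθ₂}+r₃e^{iθ₃}=r₁+r₄e^{iθ₄} gives r₂ω₂e^{iθ₂}+r₃ω₃e^{iθ₃}=r₄ω₄e^{iθ₄}.
Eliminating the other unknown: ω₄ = r₂ω₂ sin(θ₂−θ₃) / [r₄ sin(θ₄−θ₃)].
Numerator sine = +0.49394; denominator sine = -0.96682.
Result = 0.0311·3.979·(+0.49394) / (0.0952·(-0.96682)) = -0.66415 rad/s; magnitude 0.66415 rad/s.

0.664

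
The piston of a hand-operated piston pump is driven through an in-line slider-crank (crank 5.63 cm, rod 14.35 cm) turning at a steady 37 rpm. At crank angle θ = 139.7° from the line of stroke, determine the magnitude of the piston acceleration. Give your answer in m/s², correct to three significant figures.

ω = 2π·37/60 = 3.875 rad/s
x(θ) = r cosθ + √(L² − r² sin²θ); with ω constant, a = ω²·d²x/dθ².
d²x/dθ² = −r cosθ − r²(cos2θ)/√u − r⁴ sin²2θ/(4u^{3/2}),  u = L² − r² sin²θ = 0.0192663 m².
Substituting r = 0.0563 m, L = 0.1435 m, θ = 139.7°: d²x/dθ² = +0.038294 m.
a = ω²·d²x/dθ² = (3.875)²·(+0.038294) = +0.5749 m/s²;  |a| = 0.5749 m/s².

0.575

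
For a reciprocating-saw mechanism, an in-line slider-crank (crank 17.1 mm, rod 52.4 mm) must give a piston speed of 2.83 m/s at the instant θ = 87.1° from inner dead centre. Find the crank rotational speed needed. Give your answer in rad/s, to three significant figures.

163

For an in-line slider-crank, |v_piston| = rω|sinθ|·[1 + r cosθ/√(L² − r² sin²θ)].
With r = 0.0171 m, L = 0.0524 m, θ = 87.1°: the bracketed kinematic factor |dx/dθ| = 0.017376 m.
ω = v/|dx/dθ| = 2.83/0.017376 = 162.87 rad/s.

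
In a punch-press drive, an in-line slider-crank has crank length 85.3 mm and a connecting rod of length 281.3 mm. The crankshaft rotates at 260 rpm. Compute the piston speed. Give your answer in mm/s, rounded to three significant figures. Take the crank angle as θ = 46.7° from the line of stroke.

ω = 2π·260/60 = 27.23 rad/s
For an in-line slider-crank, x = r cosθ + √(L² − r² sin²θ), so v = −rω sinθ·[1 + r cosθ/√(L² − r² sin²θ)].
With r = 0.0853 m, L = 0.2813 m, θ = 46.7°: √(L² − r² sin²θ) = 0.27436 m.
v = −0.0853·27.23·0.72777·[1 + 0.0853·0.68582/0.27436] = -2.0506 m/s.
|v| = 2.0506 m/s = 2050.6 mm/s.

2050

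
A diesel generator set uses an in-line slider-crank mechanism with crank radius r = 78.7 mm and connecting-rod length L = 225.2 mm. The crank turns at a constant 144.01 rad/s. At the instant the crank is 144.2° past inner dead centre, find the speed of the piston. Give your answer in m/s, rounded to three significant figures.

4.71

ω = 144 rad/s
For an in-line slider-crank, x = r cosθ + √(L² − r² sin²θ), so v = −rω sinθ·[1 + r cosθ/√(L² − r² sin²θ)].
With r = 0.0787 m, L = 0.2252 m, θ = 144.2°: √(L² − r² sin²θ) = 0.22044 m.
v = −0.0787·144·0.58496·[1 + 0.0787·-0.81106/0.22044] = -4.71 m/s.
|v| = 4.71 m/s.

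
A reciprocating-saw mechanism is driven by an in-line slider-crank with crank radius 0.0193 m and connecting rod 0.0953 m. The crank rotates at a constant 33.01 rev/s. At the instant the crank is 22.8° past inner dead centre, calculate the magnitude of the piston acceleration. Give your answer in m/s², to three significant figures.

884

ω = 2π·33 = 207.4 rad/s
x(θ) = r cosθ + √(L² − r² sin²θ); with ω constant, a = ω²·d²x/dθ².
d²x/dθ² = −r cosθ − r²(cos2θ)/√u − r⁴ sin²2θ/(4u^{3/2}),  u = L² − r² sin²θ = 0.00902615 m².
Substituting r = 0.0193 m, L = 0.0953 m, θ = 22.8°: d²x/dθ² = -0.020556 m.
a = ω²·d²x/dθ² = (207.4)²·(-0.020556) = -884.27 m/s²;  |a| = 884.27 m/s².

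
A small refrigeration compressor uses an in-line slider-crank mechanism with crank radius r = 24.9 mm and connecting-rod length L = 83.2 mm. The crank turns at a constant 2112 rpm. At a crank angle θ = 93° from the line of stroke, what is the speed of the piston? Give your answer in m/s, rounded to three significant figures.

ω = 2π·2112/60 = 221.2 rad/s
For an in-line slider-crank, x = r cosθ + √(L² − r² sin²θ), so v = −rω sinθ·[1 + r cosθ/√(L² − r² sin²θ)].
With r = 0.0249 m, L = 0.0832 m, θ = 93°: √(L² − r² sin²θ) = 0.079397 m.
v = −0.0249·221.2·0.99863·[1 + 0.0249·-0.05234/0.079397] = -5.4093 m/s.
|v| = 5.4093 m/s.

5.41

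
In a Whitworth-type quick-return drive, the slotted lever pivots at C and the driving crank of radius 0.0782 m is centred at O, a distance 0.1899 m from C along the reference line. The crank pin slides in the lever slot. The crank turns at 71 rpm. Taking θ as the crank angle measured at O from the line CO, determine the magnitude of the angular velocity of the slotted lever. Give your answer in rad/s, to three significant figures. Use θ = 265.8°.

0.934

ω = 7.435 rad/s (from 71 rpm).
Crank pin A relative to C: A = (d + r cosθ, r sinθ); lever angle φ = atan2(r sinθ, d + r cosθ).
Differentiating tanφ: φ̇ = rω(d cosθ + r)/(d² + r² + 2dr cosθ).
d² + r² + 2dr cosθ = |CA|² = 0.040002 m²;  d cosθ + r = +0.064292 m.
|ω_lever| = |0.0782·7.435·+0.064292| / 0.040002 = 0.93448 rad/s.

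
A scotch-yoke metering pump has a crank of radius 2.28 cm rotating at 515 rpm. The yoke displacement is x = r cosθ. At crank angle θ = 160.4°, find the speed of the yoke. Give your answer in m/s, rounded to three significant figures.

0.412

ω = 53.93 rad/s (from 515 rpm).
x = r cosθ ⇒ ẋ = −rω sinθ.
|v| = rω|sinθ| = 0.0228·53.93·|sin 160.4°| = 0.41248 m/s.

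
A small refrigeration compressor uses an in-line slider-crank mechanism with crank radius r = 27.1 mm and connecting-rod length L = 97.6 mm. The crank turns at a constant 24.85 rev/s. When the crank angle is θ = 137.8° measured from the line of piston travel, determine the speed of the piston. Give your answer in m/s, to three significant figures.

ω = 2π·24.9 = 156.1 rad/s
For an in-line slider-crank, x = r cosθ + √(L² − r² sin²θ), so v = −rω sinθ·[1 + r cosθ/√(L² − r² sin²θ)].
With r = 0.0271 m, L = 0.0976 m, θ = 137.8°: √(L² − r² sin²θ) = 0.095887 m.
v = −0.0271·156.1·0.67172·[1 + 0.0271·-0.74080/0.095887] = -2.2472 m/s.
|v| = 2.2472 m/s.

2.25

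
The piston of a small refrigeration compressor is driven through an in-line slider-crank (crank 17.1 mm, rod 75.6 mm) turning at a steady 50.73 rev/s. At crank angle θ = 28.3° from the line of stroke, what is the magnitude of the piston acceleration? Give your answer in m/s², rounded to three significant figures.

1750

ω = 2π·50.7 = 318.7 rad/s
x(θ) = r cosθ + √(L² − r² sin²θ); with ω constant, a = ω²·d²x/dθ².
d²x/dθ² = −r cosθ − r²(cos2θ)/√u − r⁴ sin²2θ/(4u^{3/2}),  u = L² − r² sin²θ = 0.00564964 m².
Substituting r = 0.0171 m, L = 0.0756 m, θ = 28.3°: d²x/dθ² = -0.017233 m.
a = ω²·d²x/dθ² = (318.7)²·(-0.017233) = -1750.8 m/s²;  |a| = 1750.8 m/s².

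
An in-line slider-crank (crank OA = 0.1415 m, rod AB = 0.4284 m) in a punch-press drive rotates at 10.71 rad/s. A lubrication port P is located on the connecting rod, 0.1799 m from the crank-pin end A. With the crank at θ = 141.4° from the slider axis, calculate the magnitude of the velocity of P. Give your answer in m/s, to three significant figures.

1.09

ω = 10.71 rad/s.  Crank-pin speed |V_A| = rω = 1.5155 m/s, perpendicular to OA.
Rod angle: sinφ = −(r/L) sinθ ⇒ φ = -11.892°; ω_rod = −rω cosθ/√(L²−r²sin²θ) = +2.8253 rad/s.
V_P = V_A + ω_rod × AP, with AP = 0.1799 m along the rod.
Components: V_Px = −rω sinθ − a·ω_rod·sinφ = -0.84073 m/s;  V_Py = rω cosθ + a·ω_rod·cosφ = -0.68701 m/s.
|V_P| = √(V_Px² + V_Py²) = 1.0857 m/s.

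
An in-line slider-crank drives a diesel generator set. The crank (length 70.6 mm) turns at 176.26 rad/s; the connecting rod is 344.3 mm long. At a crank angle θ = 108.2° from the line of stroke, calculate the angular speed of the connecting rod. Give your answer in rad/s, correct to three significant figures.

ω = 176.3 rad/s
The rod makes angle φ with the slider axis where L sinφ = r sinθ; differentiating, L cosφ·φ̇ = r ω cosθ.
L cosφ = √(L² − r² sin²θ) = 0.3377 m.
|ω_rod| = r ω |cosθ| / √(L² − r² sin²θ) = 0.0706·176.3·0.31233/0.3377 = 11.509 rad/s.

11.5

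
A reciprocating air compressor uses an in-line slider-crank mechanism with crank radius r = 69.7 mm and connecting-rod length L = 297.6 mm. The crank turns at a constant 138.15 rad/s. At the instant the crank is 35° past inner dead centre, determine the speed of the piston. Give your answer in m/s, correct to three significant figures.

6.59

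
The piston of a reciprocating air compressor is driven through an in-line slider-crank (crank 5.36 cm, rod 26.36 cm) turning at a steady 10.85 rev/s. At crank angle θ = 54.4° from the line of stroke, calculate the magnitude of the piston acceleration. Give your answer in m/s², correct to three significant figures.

129

ω = 2π·10.8 = 68.17 rad/s
x(θ) = r cosθ + √(L² − r² sin²θ); with ω constant, a = ω²·d²x/dθ².
d²x/dθ² = −r cosθ − r²(cos2θ)/√u − r⁴ sin²2θ/(4u^{3/2}),  u = L² − r² sin²θ = 0.0675856 m².
Substituting r = 0.0536 m, L = 0.2636 m, θ = 54.4°: d²x/dθ² = -0.027746 m.
a = ω²·d²x/dθ² = (68.17)²·(-0.027746) = -128.95 m/s²;  |a| = 128.95 m/s².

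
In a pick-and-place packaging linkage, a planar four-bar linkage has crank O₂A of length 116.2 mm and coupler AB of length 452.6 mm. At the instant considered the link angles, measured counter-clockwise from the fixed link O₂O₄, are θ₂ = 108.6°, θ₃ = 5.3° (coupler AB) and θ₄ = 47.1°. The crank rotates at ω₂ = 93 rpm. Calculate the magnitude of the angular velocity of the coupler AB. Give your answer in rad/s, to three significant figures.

3.30

ω₂ = 9.739 rad/s (from 93 rpm).
Differentiating the loop-closure r₂e^{iθ₂}+r₃e^{iθ₃}=r₁+r₄e^{iθ₄} gives r₂ω₂e^{iθ₂}+r₃ω₃e^{iθ₃}=r₄ω₄e^{iθ₄}.
Eliminating the other unknown: ω₃ = r₂ω₂ sin(θ₄−θ₂) / [r₃ sin(θ₃−θ₄)].
Numerator sine = -0.87882; denominator sine = -0.66653.
Result = 0.1162·9.739·(-0.87882) / (0.4526·(-0.66653)) = +3.2967 rad/s; magnitude 3.2967 rad/s.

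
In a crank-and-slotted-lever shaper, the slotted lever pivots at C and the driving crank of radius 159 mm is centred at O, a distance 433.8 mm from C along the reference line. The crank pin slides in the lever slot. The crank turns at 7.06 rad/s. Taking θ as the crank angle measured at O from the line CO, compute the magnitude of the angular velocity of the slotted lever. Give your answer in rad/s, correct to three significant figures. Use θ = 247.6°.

0.0440

ω = 7.06 rad/s
Crank pin A relative to C: A = (d + r cosθ, r sinθ); lever angle φ = atan2(r sinθ, d + r cosθ).
Differentiating tanφ: φ̇ = rω(d cosθ + r)/(d² + r² + 2dr cosθ).
d² + r² + 2dr cosθ = |CA|² = 0.160895 m²;  d cosθ + r = -0.0063083 m.
|ω_lever| = |0.159·7.06·-0.0063083| / 0.160895 = 0.044012 rad/s.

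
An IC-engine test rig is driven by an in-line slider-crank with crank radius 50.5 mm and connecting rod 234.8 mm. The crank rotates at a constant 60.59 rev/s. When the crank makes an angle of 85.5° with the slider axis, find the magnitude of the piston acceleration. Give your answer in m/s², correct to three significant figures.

1020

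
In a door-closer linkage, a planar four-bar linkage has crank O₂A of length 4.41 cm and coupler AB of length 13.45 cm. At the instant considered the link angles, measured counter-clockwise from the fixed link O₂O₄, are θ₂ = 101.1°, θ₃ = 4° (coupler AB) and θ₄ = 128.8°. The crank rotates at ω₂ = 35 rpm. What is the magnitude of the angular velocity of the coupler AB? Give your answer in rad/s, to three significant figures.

0.680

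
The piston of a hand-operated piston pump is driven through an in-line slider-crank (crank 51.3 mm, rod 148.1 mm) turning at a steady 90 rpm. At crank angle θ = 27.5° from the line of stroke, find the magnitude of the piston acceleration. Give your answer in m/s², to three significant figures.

ω = 2π·90/60 = 9.425 rad/s
x(θ) = r cosθ + √(L² − r² sin²θ); with ω constant, a = ω²·d²x/dθ².
d²x/dθ² = −r cosθ − r²(cos2θ)/√u − r⁴ sin²2θ/(4u^{3/2}),  u = L² − r² sin²θ = 0.0213725 m².
Substituting r = 0.0513 m, L = 0.1481 m, θ = 27.5°: d²x/dθ² = -0.056201 m.
a = ω²·d²x/dθ² = (9.425)²·(-0.056201) = -4.9921 m/s²;  |a| = 4.9921 m/s².

4.99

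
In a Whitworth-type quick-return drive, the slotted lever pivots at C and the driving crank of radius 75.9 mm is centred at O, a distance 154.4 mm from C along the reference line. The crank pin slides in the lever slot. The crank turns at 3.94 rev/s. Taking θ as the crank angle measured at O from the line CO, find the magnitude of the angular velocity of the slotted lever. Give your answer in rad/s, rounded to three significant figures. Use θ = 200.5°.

ω = 24.76 rad/s (from 3.94 rev/s).
Crank pin A relative to C: A = (d + r cosθ, r sinθ); lever angle φ = atan2(r sinθ, d + r cosθ).
Differentiating tanφ: φ̇ = rω(d cosθ + r)/(d² + r² + 2dr cosθ).
d² + r² + 2dr cosθ = |CA|² = 0.00764652 m²;  d cosθ + r = -0.068722 m.
|ω_lever| = |0.0759·24.76·-0.068722| / 0.00764652 = 16.887 rad/s.

16.9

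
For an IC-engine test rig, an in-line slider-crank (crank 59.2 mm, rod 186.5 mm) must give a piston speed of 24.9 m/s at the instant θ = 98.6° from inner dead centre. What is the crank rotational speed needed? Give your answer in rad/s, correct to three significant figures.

448

For an in-line slider-crank, |v_piston| = rω|sinθ|·[1 + r cosθ/√(L² − r² sin²θ)].
With r = 0.0592 m, L = 0.1865 m, θ = 98.6°: the bracketed kinematic factor |dx/dθ| = 0.055608 m.
ω = v/|dx/dθ| = 24.9/0.055608 = 447.78 rad/s.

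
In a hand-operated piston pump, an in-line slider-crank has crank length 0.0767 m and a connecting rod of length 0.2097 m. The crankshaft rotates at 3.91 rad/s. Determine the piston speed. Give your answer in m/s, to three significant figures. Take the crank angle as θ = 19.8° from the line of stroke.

0.137

ω = 3.91 rad/s
For an in-line slider-crank, x = r cosθ + √(L² − r² sin²θ), so v = −rω sinθ·[1 + r cosθ/√(L² − r² sin²θ)].
With r = 0.0767 m, L = 0.2097 m, θ = 19.8°: √(L² − r² sin²θ) = 0.20808 m.
v = −0.0767·3.91·0.33874·[1 + 0.0767·0.94088/0.20808] = -0.13682 m/s.
|v| = 0.13682 m/s.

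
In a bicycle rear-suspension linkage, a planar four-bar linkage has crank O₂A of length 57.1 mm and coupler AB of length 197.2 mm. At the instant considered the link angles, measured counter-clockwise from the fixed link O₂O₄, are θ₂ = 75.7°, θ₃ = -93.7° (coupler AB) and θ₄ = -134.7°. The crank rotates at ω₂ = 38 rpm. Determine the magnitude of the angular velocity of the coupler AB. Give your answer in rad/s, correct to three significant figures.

0.889

ω₂ = 3.979 rad/s (from 38 rpm).
Differentiating the loop-closure r₂e^{iθ₂}+r₃e^{iθ₃}=r₁+r₄e^{iθ₄} gives r₂ω₂e^{iθ₂}+r₃ω₃e^{iθ₃}=r₄ω₄e^{iθ₄}.
Eliminating the other unknown: ω₃ = r₂ω₂ sin(θ₄−θ₂) / [r₃ sin(θ₃−θ₄)].
Numerator sine = +0.50603; denominator sine = +0.65606.
Result = 0.0571·3.979·(+0.50603) / (0.1972·(+0.65606)) = +0.88875 rad/s; magnitude 0.88875 rad/s.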